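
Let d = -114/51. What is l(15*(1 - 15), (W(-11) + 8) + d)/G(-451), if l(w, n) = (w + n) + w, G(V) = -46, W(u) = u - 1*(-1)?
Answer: 3606/391 ≈ 9.2225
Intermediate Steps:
W(u) = 1 + u (W(u) = u + 1 = 1 + u)
d = -38/17 (d = -114*1/51 = -38/17 ≈ -2.2353)
l(w, n) = n + 2*w (l(w, n) = (n + w) + w = n + 2*w)
l(15*(1 - 15), (W(-11) + 8) + d)/G(-451) = ((((1 - 11) + 8) - 38/17) + 2*(15*(1 - 15)))/(-46) = (((-10 + 8) - 38/17) + 2*(15*(-14)))*(-1/46) = ((-2 - 38/17) + 2*(-210))*(-1/46) = (-72/17 - 420)*(-1/46) = -7212/17*(-1/46) = 3606/391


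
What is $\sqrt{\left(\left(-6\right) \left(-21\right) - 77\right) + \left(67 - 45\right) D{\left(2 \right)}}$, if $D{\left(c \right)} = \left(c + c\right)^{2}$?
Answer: $\sqrt{401} \approx 20.025$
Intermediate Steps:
$D{\left(c \right)} = 4 c^{2}$ ($D{\left(c \right)} = \left(2 c\right)^{2} = 4 c^{2}$)
$\sqrt{\left(\left(-6\right) \left(-21\right) - 77\right) + \left(67 - 45\right) D{\left(2 \right)}} = \sqrt{\left(\left(-6\right) \left(-21\right) - 77\right) + \left(67 - 45\right) 4 \cdot 2^{2}} = \sqrt{\left(126 - 77\right) + 22 \cdot 4 \cdot 4} = \sqrt{49 + 22 \cdot 16} = \sqrt{49 + 352} = \sqrt{401}$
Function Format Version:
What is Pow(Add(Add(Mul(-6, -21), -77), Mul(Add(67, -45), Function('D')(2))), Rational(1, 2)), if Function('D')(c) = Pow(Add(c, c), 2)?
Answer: Pow(401, Rational(1, 2)) ≈ 20.025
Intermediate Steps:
Function('D')(c) = Mul(4, Pow(c, 2)) (Function('D')(c) = Pow(Mul(2, c), 2) = Mul(4, Pow(c, 2)))
Pow(Add(Add(Mul(-6, -21), -77), Mul(Add(67, -45), Function('D')(2))), Rational(1, 2)) = Pow(Add(Add(Mul(-6, -21), -77), Mul(Add(67, -45), Mul(4, Pow(2, 2)))), Rational(1, 2)) = Pow(Add(Add(126, -77), Mul(22, Mul(4, 4))), Rational(1, 2)) = Pow(Add(49, Mul(22, 16)), Rational(1, 2)) = Pow(Add(49, 352), Rational(1, 2)) = Pow(401, Rational(1, 2))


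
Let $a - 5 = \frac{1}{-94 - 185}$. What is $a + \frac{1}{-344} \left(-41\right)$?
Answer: $\frac{490975}{95976} \approx 5.1156$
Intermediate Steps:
$a = \frac{1394}{279}$ ($a = 5 + \frac{1}{-94 - 185} = 5 + \frac{1}{-279} = 5 - \frac{1}{279} = \frac{1394}{279} \approx 4.9964$)
$a + \frac{1}{-344} \left(-41\right) = \frac{1394}{279} + \frac{1}{-344} \left(-41\right) = \frac{1394}{279} - - \frac{41}{344} = \frac{1394}{279} + \frac{41}{344} = \frac{490975}{95976}$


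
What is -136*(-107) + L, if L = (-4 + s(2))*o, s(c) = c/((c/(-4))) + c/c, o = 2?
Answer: 14538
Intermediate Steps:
s(c) = -3 (s(c) = c/((c*(-¼))) + 1 = c/((-c/4)) + 1 = c*(-4/c) + 1 = -4 + 1 = -3)
L = -14 (L = (-4 - 3)*2 = -7*2 = -14)
-136*(-107) + L = -136*(-107) - 14 = 14552 - 14 = 14538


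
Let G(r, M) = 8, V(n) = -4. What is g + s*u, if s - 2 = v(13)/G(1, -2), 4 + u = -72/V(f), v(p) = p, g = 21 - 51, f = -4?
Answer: 83/4 ≈ 20.750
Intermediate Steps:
g = -30
u = 14 (u = -4 - 72/(-4) = -4 - 72*(-¼) = -4 + 18 = 14)
s = 29/8 (s = 2 + 13/8 = 29/8 ≈ 3.6250)
g + s*u = -30 + (29/8)*14 = -30 + 203/4 = 83/4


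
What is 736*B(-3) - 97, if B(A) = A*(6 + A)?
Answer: -6721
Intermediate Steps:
736*B(-3) - 97 = 736*(-3*(6 - 3)) - 97 = 736*(-3*3) - 97 = 736*(-9) - 97 = -6624 - 97 = -6721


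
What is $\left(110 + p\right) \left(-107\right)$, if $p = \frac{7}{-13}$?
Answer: $- \frac{152261}{13} \approx -11712.0$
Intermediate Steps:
$p = - \frac{7}{13}$ ($p = 7 \left(- \frac{1}{13}\right) = - \frac{7}{13} \approx -0.53846$)
$\left(110 + p\right) \left(-107\right) = \left(110 - \frac{7}{13}\right) \left(-107\right) = \frac{1423}{13} \left(-107\right) = - \frac{152261}{13}$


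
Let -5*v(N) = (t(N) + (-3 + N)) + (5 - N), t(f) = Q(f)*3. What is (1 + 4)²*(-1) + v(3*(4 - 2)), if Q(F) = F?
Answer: -29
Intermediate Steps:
t(f) = 3*f (t(f) = f*3 = 3*f)
v(N) = -⅖ - 3*N/5 (v(N) = -((3*N + (-3 + N)) + (5 - N))/5 = -((-3 + 4*N) + (5 - N))/5 = -(2 + 3*N)/5 = -⅖ - 3*N/5)
(1 + 4)²*(-1) + v(3*(4 - 2)) = (1 + 4)²*(-1) + (-⅖ - 9*(4 - 2)/5) = 5²*(-1) + (-⅖ - 9*2/5) = 25*(-1) + (-⅖ - ⅗*6) = -25 + (-⅖ - 18/5) = -25 - 4 = -29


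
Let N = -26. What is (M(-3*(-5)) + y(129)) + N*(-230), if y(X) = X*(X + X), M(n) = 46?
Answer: 39308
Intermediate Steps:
y(X) = 2*X**2 (y(X) = X*(2*X) = 2*X**2)
(M(-3*(-5)) + y(129)) + N*(-230) = (46 + 2*129**2) - 26*(-230) = (46 + 2*16641) + 5980 = (46 + 33282) + 5980 = 33328 + 5980 = 39308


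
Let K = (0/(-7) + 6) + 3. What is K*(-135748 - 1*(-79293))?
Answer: -508095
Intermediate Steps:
K = 9 (K = (0*(-⅐) + 6) + 3 = (0 + 6) + 3 = 6 + 3 = 9)
K*(-135748 - 1*(-79293)) = 9*(-135748 - 1*(-79293)) = 9*(-135748 + 79293) = 9*(-56455) = -508095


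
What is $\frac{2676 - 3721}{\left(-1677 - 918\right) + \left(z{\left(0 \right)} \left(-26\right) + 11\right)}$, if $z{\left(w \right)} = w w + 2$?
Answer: $\frac{1045}{2636} \approx 0.39643$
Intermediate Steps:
$z{\left(w \right)} = 2 + w^{2}$ ($z{\left(w \right)} = w^{2} + 2 = 2 + w^{2}$)
$\frac{2676 - 3721}{\left(-1677 - 918\right) + \left(z{\left(0 \right)} \left(-26\right) + 11\right)} = \frac{2676 - 3721}{\left(-1677 - 918\right) + \left(\left(2 + 0^{2}\right) \left(-26\right) + 11\right)} = - \frac{1045}{-2595 + \left(\left(2 + 0\right) \left(-26\right) + 11\right)} = - \frac{1045}{-2595 + \left(2 \left(-26\right) + 11\right)} = - \frac{1045}{-2595 + \left(-52 + 11\right)} = - \frac{1045}{-2595 - 41} = - \frac{1045}{-2636} = \left(-1045\right) \left(- \frac{1}{2636}\right) = \frac{1045}{2636}$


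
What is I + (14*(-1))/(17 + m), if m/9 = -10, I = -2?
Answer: -132/73 ≈ -1.8082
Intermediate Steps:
m = -90 (m = 9*(-10) = -90)
I + (14*(-1))/(17 + m) = -2 + (14*(-1))/(17 - 90) = -2 - 14/(-73) = -2 - 14*(-1/73) = -2 + 14/73 = -132/73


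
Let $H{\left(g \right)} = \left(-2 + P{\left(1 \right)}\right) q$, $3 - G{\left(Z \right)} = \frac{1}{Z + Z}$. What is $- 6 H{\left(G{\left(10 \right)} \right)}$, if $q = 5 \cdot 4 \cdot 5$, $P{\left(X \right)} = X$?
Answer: $600$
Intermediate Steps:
$G{\left(Z \right)} = 3 - \frac{1}{2 Z}$ ($G{\left(Z \right)} = 3 - \frac{1}{Z + Z} = 3 - \frac{1}{2 Z}$)
$q = 100$ ($q = 20 \cdot 5 = 100$)
$H{\left(g \right)} = -100$ ($H{\left(g \right)} = \left(-2 + 1\right) 100 = \left(-1\right) 100 = -100$)
$- 6 H{\left(G{\left(10 \right)} \right)} = \left(-6\right) \left(-100\right) = 600$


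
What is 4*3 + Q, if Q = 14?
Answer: 26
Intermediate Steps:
4*3 + Q = 4*3 + 14 = 12 + 14 = 26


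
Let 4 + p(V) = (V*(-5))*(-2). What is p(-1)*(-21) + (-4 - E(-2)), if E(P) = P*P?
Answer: 286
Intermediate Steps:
E(P) = P²
p(V) = -4 + 10*V (p(V) = -4 + (V*(-5))*(-2) = -4 - 5*V*(-2) = -4 + 10*V)
p(-1)*(-21) + (-4 - E(-2)) = (-4 + 10*(-1))*(-21) + (-4 - 1*(-2)²) = (-4 - 10)*(-21) + (-4 - 1*4) = -14*(-21) + (-4 - 4) = 294 - 8 = 286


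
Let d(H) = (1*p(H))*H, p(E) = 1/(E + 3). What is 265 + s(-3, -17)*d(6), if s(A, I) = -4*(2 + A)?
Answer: 803/3 ≈ 267.67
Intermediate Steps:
s(A, I) = -8 - 4*A
p(E) = 1/(3 + E)
d(H) = H/(3 + H) (d(H) = (1/(3 + H))*H = H/(3 + H))
265 + s(-3, -17)*d(6) = 265 + (-8 - 4*(-3))*(6/(3 + 6)) = 265 + (-8 + 12)*(6/9) = 265 + 4*(6*(1/9)) = 265 + 4*(2/3) = 265 + 8/3 = 803/3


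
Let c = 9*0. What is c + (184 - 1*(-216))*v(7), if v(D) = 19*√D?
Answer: 7600*√7 ≈ 20108.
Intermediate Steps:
c = 0
c + (184 - 1*(-216))*v(7) = 0 + (184 - 1*(-216))*(19*√7) = 0 + (184 + 216)*(19*√7) = 0 + 400*(19*√7) = 0 + 7600*√7 = 7600*√7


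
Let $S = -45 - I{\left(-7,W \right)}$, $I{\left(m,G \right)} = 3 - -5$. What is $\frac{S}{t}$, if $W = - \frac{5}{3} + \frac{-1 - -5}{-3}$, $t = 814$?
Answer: $- \frac{53}{814} \approx -0.065111$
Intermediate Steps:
$W = -3$ ($W = \left(-5\right) \frac{1}{3} + \left(-1 + 5\right) \left(- \frac{1}{3}\right) = - \frac{5}{3} + 4 \left(- \frac{1}{3}\right) = - \frac{5}{3} - \frac{4}{3} = -3$)
$I{\left(m,G \right)} = 8$ ($I{\left(m,G \right)} = 3 + 5 = 8$)
$S = -53$ ($S = -45 - 8 = -53$)
$\frac{S}{t} = \frac{1}{814} \left(-53\right) = - \frac{53}{814}$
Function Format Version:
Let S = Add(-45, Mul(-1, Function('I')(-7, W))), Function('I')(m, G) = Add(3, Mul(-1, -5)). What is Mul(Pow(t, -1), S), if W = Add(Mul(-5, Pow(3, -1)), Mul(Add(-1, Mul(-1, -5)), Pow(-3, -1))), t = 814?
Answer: Rational(-53, 814) ≈ -0.065111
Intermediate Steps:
W = -3 (W = Add(Mul(-5, Rational(1, 3)), Mul(Add(-1, 5), Rational(-1, 3))) = Add(Rational(-5, 3), Mul(4, Rational(-1, 3))) = Add(Rational(-5, 3), Rational(-4, 3)) = -3)
Function('I')(m, G) = 8 (Function('I')(m, G) = Add(3, 5) = 8)
S = -53 (S = Add(-45, Mul(-1, 8)) = Add(-45, -8) = -53)
Mul(Pow(t, -1), S) = Mul(Pow(814, -1), -53) = Mul(Rational(1, 814), -53) = Rational(-53, 814)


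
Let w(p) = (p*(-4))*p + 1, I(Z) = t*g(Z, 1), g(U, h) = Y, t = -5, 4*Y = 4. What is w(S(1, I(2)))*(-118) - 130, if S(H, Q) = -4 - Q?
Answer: 224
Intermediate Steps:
Y = 1 (Y = (¼)*4 = 1)
g(U, h) = 1
I(Z) = -5 (I(Z) = -5*1 = -5)
w(p) = 1 - 4*p² (w(p) = (-4*p)*p + 1 = -4*p² + 1 = 1 - 4*p²)
w(S(1, I(2)))*(-118) - 130 = (1 - 4*(-4 - 1*(-5))²)*(-118) - 130 = (1 - 4*(-4 + 5)²)*(-118) - 130 = (1 - 4*1²)*(-118) - 130 = (1 - 4*1)*(-118) - 130 = (1 - 4)*(-118) - 130 = -3*(-118) - 130 = 354 - 130 = 224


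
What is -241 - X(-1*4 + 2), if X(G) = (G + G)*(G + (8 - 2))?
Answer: -225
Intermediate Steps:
X(G) = 2*G*(6 + G) (X(G) = (2*G)*(G + 6) = (2*G)*(6 + G) = 2*G*(6 + G))
-241 - X(-1*4 + 2) = -241 - 2*(-1*4 + 2)*(6 + (-1*4 + 2)) = -241 - 2*(-4 + 2)*(6 + (-4 + 2)) = -241 - 2*(-2)*(6 - 2) = -241 - 2*(-2)*4 = -241 - 1*(-16) = -241 + 16 = -225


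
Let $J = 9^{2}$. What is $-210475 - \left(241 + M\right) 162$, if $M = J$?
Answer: $-262639$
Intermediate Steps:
$J = 81$
$M = 81$
$-210475 - \left(241 + M\right) 162 = -210475 - \left(241 + 81\right) 162 = -210475 - 322 \cdot 162 = -210475 - 52164 = -262639$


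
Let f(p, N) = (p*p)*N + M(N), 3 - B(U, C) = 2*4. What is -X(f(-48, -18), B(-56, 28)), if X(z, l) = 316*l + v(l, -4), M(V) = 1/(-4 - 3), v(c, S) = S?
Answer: 1584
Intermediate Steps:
B(U, C) = -5 (B(U, C) = 3 - 2*4 = 3 - 1*8 = 3 - 8 = -5)
M(V) = -⅐ (M(V) = 1/(-7) = -⅐)
f(p, N) = -⅐ + N*p² (f(p, N) = (p*p)*N - ⅐ = p²*N - ⅐ = N*p² - ⅐ = -⅐ + N*p²)
X(z, l) = -4 + 316*l (X(z, l) = 316*l - 4 = -4 + 316*l)
-X(f(-48, -18), B(-56, 28)) = -(-4 + 316*(-5)) = -(-4 - 1580) = -1*(-1584) = 1584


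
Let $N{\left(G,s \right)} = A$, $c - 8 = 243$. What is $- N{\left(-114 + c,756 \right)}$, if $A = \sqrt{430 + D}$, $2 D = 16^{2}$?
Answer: $- 3 \sqrt{62} \approx -23.622$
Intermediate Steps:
$c = 251$ ($c = 8 + 243 = 251$)
$D = 128$ ($D = \frac{16^{2}}{2} = \frac{1}{2} \cdot 256 = 128$)
$A = 3 \sqrt{62}$ ($A = \sqrt{430 + 128} = \sqrt{558} = 3 \sqrt{62} \approx 23.622$)
$N{\left(G,s \right)} = 3 \sqrt{62}$
$- N{\left(-114 + c,756 \right)} = - 3 \sqrt{62}$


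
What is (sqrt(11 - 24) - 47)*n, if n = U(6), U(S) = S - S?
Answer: 0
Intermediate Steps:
U(S) = 0
n = 0
(sqrt(11 - 24) - 47)*n = (sqrt(11 - 24) - 47)*0 = (sqrt(-13) - 47)*0 = (I*sqrt(13) - 47)*0 = (-47 + I*sqrt(13))*0 = 0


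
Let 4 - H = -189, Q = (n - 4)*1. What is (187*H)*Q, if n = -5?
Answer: -324819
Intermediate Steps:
Q = -9 (Q = (-5 - 4)*1 = -9*1 = -9)
H = 193 (H = 4 - 1*(-189) = 4 + 189 = 193)
(187*H)*Q = (187*193)*(-9) = 36091*(-9) = -324819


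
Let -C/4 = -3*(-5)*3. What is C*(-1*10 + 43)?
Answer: -5940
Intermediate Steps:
C = -180 (C = -4*(-3*(-5))*3 = -60*3 = -4*45 = -180)
C*(-1*10 + 43) = -180*(-1*10 + 43) = -180*(-10 + 43) = -180*33 = -5940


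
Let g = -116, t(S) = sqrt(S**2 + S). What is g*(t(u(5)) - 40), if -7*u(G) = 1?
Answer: 4640 - 116*I*sqrt(6)/7 ≈ 4640.0 - 40.592*I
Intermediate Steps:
u(G) = -1/7 (u(G) = -1/7*1 = -1/7)
t(S) = sqrt(S + S**2)
g*(t(u(5)) - 40) = -116*(sqrt(-(1 - 1/7)/7) - 40) = -116*(sqrt(-1/7*6/7) - 40) = -116*(sqrt(-6/49) - 40) = -116*(I*sqrt(6)/7 - 40) = -116*(-40 + I*sqrt(6)/7) = 4640 - 116*I*sqrt(6)/7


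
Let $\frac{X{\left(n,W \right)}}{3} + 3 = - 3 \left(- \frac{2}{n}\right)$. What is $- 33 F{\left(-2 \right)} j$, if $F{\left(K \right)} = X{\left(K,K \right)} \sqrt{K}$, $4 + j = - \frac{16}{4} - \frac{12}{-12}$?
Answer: $- 4158 i \sqrt{2} \approx - 5880.3 i$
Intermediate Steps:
$X{\left(n,W \right)} = -9 + \frac{18}{n}$ ($X{\left(n,W \right)} = -9 + 3 \left(- 3 \left(- \frac{2}{n}\right)\right) = -9 + 3 \frac{6}{n} = -9 + \frac{18}{n}$)
$j = -7$ ($j = -4 - \left(-1 + 4\right) = -4 - 3 = -7$)
$F{\left(K \right)} = \sqrt{K} \left(-9 + \frac{18}{K}\right)$ ($F{\left(K \right)} = \left(-9 + \frac{18}{K}\right) \sqrt{K} = \sqrt{K} \left(-9 + \frac{18}{K}\right)$)
$- 33 F{\left(-2 \right)} j = - 33 \frac{9 \left(2 - -2\right)}{i \sqrt{2}} \left(-7\right) = - 33 \cdot 9 \left(- \frac{i \sqrt{2}}{2}\right) \left(2 + 2\right) \left(-7\right) = - 33 \cdot 9 \left(- \frac{i \sqrt{2}}{2}\right) 4 \left(-7\right) = - 33 \left(- 18 i \sqrt{2}\right) \left(-7\right) = 594 i \sqrt{2} \left(-7\right) = - 4158 i \sqrt{2}$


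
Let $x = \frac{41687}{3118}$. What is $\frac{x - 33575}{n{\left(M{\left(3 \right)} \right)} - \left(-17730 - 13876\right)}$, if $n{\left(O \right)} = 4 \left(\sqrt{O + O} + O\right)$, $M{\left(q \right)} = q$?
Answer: $- \frac{1654335381867}{1558528913852} + \frac{104645163 \sqrt{6}}{779264456926} \approx -1.0611$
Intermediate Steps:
$n{\left(O \right)} = 4 O + 4 \sqrt{2} \sqrt{O}$ ($n{\left(O \right)} = 4 \left(\sqrt{2 O} + O\right) = 4 \left(\sqrt{2} \sqrt{O} + O\right) = 4 \left(O + \sqrt{2} \sqrt{O}\right) = 4 O + 4 \sqrt{2} \sqrt{O}$)
$x = \frac{41687}{3118}$ ($x = 41687 \cdot \frac{1}{3118} = \frac{41687}{3118} \approx 13.37$)
$\frac{x - 33575}{n{\left(M{\left(3 \right)} \right)} - \left(-17730 - 13876\right)} = \frac{\frac{41687}{3118} - 33575}{\left(4 \cdot 3 + 4 \sqrt{2} \sqrt{3}\right) - \left(-17730 - 13876\right)} = - \frac{104645163}{3118 \left(\left(12 + 4 \sqrt{6}\right) - \left(-17730 - 13876\right)\right)} = - \frac{104645163}{3118 \left(\left(12 + 4 \sqrt{6}\right) - -31606\right)} = - \frac{104645163}{3118 \left(\left(12 + 4 \sqrt{6}\right) + 31606\right)} = - \frac{104645163}{3118 \left(31618 + 4 \sqrt{6}\right)}$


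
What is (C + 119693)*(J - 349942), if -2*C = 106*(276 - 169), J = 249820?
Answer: -11416110684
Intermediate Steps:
C = -5671 (C = -53*(276 - 169) = -53*107 = -½*11342 = -5671)
(C + 119693)*(J - 349942) = (-5671 + 119693)*(249820 - 349942) = 114022*(-100122) = -11416110684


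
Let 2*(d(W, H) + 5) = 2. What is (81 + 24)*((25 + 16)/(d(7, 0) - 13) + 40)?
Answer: 67095/17 ≈ 3946.8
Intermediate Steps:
d(W, H) = -4 (d(W, H) = -5 + (1/2)*2 = -5 + 1 = -4)
(81 + 24)*((25 + 16)/(d(7, 0) - 13) + 40) = (81 + 24)*((25 + 16)/(-4 - 13) + 40) = 105*(41/(-17) + 40) = 105*(41*(-1/17) + 40) = 105*(-41/17 + 40) = 105*(639/17) = 67095/17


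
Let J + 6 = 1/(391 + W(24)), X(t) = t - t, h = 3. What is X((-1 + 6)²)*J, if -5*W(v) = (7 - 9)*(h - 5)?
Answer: 0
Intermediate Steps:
X(t) = 0
W(v) = -⅘ (W(v) = -(7 - 9)*(3 - 5)/5 = -(-2)*(-2)/5 = -⅕*4 = -⅘)
J = -11701/1951 (J = -6 + 1/(391 - ⅘) = -6 + 1/(1951/5) = -6 + 5/1951 = -11701/1951 ≈ -5.9974)
X((-1 + 6)²)*J = 0*(-11701/1951) = 0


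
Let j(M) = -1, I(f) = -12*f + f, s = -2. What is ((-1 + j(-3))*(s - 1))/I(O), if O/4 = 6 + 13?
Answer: -3/418 ≈ -0.0071770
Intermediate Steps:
O = 76 (O = 4*(6 + 13) = 4*19 = 76)
I(f) = -11*f
((-1 + j(-3))*(s - 1))/I(O) = ((-1 - 1)*(-2 - 1))/((-11*76)) = -2*(-3)/(-836) = 6*(-1/836) = -3/418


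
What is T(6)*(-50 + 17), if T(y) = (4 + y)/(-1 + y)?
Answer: -66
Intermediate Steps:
T(y) = (4 + y)/(-1 + y)
T(6)*(-50 + 17) = ((4 + 6)/(-1 + 6))*(-50 + 17) = (10/5)*(-33) = ((1/5)*10)*(-33) = 2*(-33) = -66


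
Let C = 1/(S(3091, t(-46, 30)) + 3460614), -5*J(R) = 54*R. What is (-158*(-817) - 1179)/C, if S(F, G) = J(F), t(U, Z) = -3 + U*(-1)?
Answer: 2191834305492/5 ≈ 4.3837e+11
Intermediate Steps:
J(R) = -54*R/5
t(U, Z) = -3 - U
S(F, G) = -54*F/5
C = 5/17136156 (C = 1/(-54/5*3091 + 3460614) = 1/(-166914/5 + 3460614) = 1/(17136156/5) = 5/17136156 ≈ 2.9178e-7)
(-158*(-817) - 1179)/C = (-158*(-817) - 1179)/(5/17136156) = (129086 - 1179)*(17136156/5) = 127907*(17136156/5) = 2191834305492/5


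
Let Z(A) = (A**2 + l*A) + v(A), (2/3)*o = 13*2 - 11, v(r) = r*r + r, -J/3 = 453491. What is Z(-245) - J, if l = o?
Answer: 2949531/2 ≈ 1.4748e+6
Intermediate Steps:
J = -1360473 (J = -3*453491 = -1360473)
v(r) = r + r**2 (v(r) = r**2 + r = r + r**2)
o = 45/2 (o = 3*(13*2 - 11)/2 = 3*(26 - 11)/2 = (3/2)*15 = 45/2 ≈ 22.500)
l = 45/2 ≈ 22.500
Z(A) = A**2 + 45*A/2 + A*(1 + A) (Z(A) = (A**2 + 45*A/2) + A*(1 + A) = A**2 + 45*A/2 + A*(1 + A))
Z(-245) - J = (1/2)*(-245)*(47 + 4*(-245)) - 1*(-1360473) = (1/2)*(-245)*(47 - 980) + 1360473 = (1/2)*(-245)*(-933) + 1360473 = 228585/2 + 1360473 = 2949531/2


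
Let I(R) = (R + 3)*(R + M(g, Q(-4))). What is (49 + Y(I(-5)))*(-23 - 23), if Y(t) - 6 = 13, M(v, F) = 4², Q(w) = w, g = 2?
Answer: -3128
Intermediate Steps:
M(v, F) = 16
I(R) = (3 + R)*(16 + R) (I(R) = (R + 3)*(R + 16) = (3 + R)*(16 + R))
Y(t) = 19 (Y(t) = 6 + 13 = 19)
(49 + Y(I(-5)))*(-23 - 23) = (49 + 19)*(-23 - 23) = 68*(-46) = -3128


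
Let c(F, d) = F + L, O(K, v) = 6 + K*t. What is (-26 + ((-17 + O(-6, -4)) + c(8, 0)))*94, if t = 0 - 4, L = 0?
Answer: -470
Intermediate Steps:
t = -4
O(K, v) = 6 - 4*K (O(K, v) = 6 + K*(-4) = 6 - 4*K)
c(F, d) = F (c(F, d) = F + 0 = F)
(-26 + ((-17 + O(-6, -4)) + c(8, 0)))*94 = (-26 + ((-17 + (6 - 4*(-6))) + 8))*94 = (-26 + ((-17 + (6 + 24)) + 8))*94 = (-26 + ((-17 + 30) + 8))*94 = (-26 + (13 + 8))*94 = (-26 + 21)*94 = -5*94 = -470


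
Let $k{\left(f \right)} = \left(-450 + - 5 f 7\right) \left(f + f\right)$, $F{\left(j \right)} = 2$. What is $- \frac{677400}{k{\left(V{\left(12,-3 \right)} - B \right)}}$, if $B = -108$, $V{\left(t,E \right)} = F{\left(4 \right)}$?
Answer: $\frac{3387}{4730} \approx 0.71607$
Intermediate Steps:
$V{\left(t,E \right)} = 2$
$k{\left(f \right)} = 2 f \left(-450 - 35 f\right)$ ($k{\left(f \right)} = \left(-450 - 35 f\right) 2 f = 2 f \left(-450 - 35 f\right)$)
$- \frac{677400}{k{\left(V{\left(12,-3 \right)} - B \right)}} = - \frac{677400}{\left(-10\right) \left(2 - -108\right) \left(90 + 7 \left(2 - -108\right)\right)} = - \frac{677400}{\left(-10\right) \left(2 + 108\right) \left(90 + 7 \left(2 + 108\right)\right)} = - \frac{677400}{\left(-10\right) 110 \left(90 + 7 \cdot 110\right)} = - \frac{677400}{\left(-10\right) 110 \left(90 + 770\right)} = - \frac{677400}{\left(-10\right) 110 \cdot 860} = - \frac{677400}{-946000} = \left(-677400\right) \left(- \frac{1}{946000}\right) = \frac{3387}{4730}$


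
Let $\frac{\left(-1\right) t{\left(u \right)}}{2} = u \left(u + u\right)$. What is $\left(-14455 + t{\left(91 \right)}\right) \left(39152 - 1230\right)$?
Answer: $-1804290838$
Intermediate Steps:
$t{\left(u \right)} = - 4 u^{2}$ ($t{\left(u \right)} = - 2 u \left(u + u\right) = - 2 u 2 u = - 2 \cdot 2 u^{2} = - 4 u^{2}$)
$\left(-14455 + t{\left(91 \right)}\right) \left(39152 - 1230\right) = \left(-14455 - 4 \cdot 91^{2}\right) \left(39152 - 1230\right) = \left(-14455 - 33124\right) 37922 = \left(-47579\right) 37922 = -1804290838$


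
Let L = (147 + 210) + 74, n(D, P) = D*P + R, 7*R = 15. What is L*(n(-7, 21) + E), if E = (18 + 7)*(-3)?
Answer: -663309/7 ≈ -94758.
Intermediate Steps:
R = 15/7 (R = (1/7)*15 = 15/7 ≈ 2.1429)
E = -75 (E = 25*(-3) = -75)
n(D, P) = 15/7 + D*P (n(D, P) = D*P + 15/7 = 15/7 + D*P)
L = 431 (L = 357 + 74 = 431)
L*(n(-7, 21) + E) = 431*((15/7 - 7*21) - 75) = 431*((15/7 - 147) - 75) = 431*(-1014/7 - 75) = 431*(-1539/7) = -663309/7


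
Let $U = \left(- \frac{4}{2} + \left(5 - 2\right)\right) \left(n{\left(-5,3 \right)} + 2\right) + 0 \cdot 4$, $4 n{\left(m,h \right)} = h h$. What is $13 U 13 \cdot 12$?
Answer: $8619$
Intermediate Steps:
$n{\left(m,h \right)} = \frac{h^{2}}{4}$ ($n{\left(m,h \right)} = \frac{h h}{4} = \frac{h^{2}}{4}$)
$U = \frac{17}{4}$ ($U = \left(- \frac{4}{2} + \left(5 - 2\right)\right) \left(\frac{3^{2}}{4} + 2\right) + 0 \cdot 4 = \left(\left(-4\right) \frac{1}{2} + \left(5 - 2\right)\right) \left(\frac{1}{4} \cdot 9 + 2\right) + 0 = \left(-2 + 3\right) \left(\frac{9}{4} + 2\right) + 0 = 1 \cdot \frac{17}{4} + 0 = \frac{17}{4} + 0 = \frac{17}{4} \approx 4.25$)
$13 U 13 \cdot 12 = 13 \cdot \frac{17}{4} \cdot 13 \cdot 12 = \frac{221}{4} \cdot 13 \cdot 12 = \frac{2873}{4} \cdot 12 = 8619$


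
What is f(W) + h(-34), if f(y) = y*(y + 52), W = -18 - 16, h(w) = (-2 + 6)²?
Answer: -596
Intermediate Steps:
h(w) = 16 (h(w) = 4² = 16)
W = -34
f(y) = y*(52 + y)
f(W) + h(-34) = -34*(52 - 34) + 16 = -34*18 + 16 = -612 + 16 = -596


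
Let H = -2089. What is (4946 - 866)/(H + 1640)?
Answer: -4080/449 ≈ -9.0869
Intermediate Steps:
(4946 - 866)/(H + 1640) = (4946 - 866)/(-2089 + 1640) = 4080/(-449) = 4080*(-1/449) = -4080/449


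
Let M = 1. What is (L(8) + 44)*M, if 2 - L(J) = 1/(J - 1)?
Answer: 321/7 ≈ 45.857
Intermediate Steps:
L(J) = 2 - 1/(-1 + J) (L(J) = 2 - 1/(J - 1) = 2 - 1/(-1 + J))
(L(8) + 44)*M = ((-3 + 2*8)/(-1 + 8) + 44)*1 = ((-3 + 16)/7 + 44)*1 = ((1/7)*13 + 44)*1 = (13/7 + 44)*1 = (321/7)*1 = 321/7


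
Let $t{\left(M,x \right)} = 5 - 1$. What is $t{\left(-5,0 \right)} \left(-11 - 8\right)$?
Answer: $-76$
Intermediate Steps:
$t{\left(M,x \right)} = 4$
$t{\left(-5,0 \right)} \left(-11 - 8\right) = 4 \left(-11 - 8\right) = 4 \left(-19\right) = -76$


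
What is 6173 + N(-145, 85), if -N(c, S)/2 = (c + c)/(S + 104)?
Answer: 1167277/189 ≈ 6176.1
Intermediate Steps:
N(c, S) = -4*c/(104 + S) (N(c, S) = -2*(c + c)/(S + 104) = -2*2*c/(104 + S) = -4*c/(104 + S))
6173 + N(-145, 85) = 6173 - 4*(-145)/(104 + 85) = 6173 - 4*(-145)/189 = 6173 - 4*(-145)*1/189 = 6173 + 580/189 = 1167277/189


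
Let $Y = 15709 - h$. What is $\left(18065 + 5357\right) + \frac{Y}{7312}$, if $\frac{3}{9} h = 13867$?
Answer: $\frac{42808943}{1828} \approx 23418.0$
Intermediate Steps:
$h = 41601$ ($h = 3 \cdot 13867 = 41601$)
$Y = -25892$ ($Y = 15709 - 41601 = -25892$)
$\left(18065 + 5357\right) + \frac{Y}{7312} = \left(18065 + 5357\right) - \frac{25892}{7312} = 23422 - \frac{6473}{1828} = \frac{42808943}{1828}$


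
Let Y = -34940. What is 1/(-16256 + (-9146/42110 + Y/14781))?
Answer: -311213955/5059897307693 ≈ -6.1506e-5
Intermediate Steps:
1/(-16256 + (-9146/42110 + Y/14781)) = 1/(-16256 + (-9146/42110 - 34940/14781)) = 1/(-16256 + (-9146*1/42110 - 34940*1/14781)) = 1/(-16256 + (-4573/21055 - 34940/14781)) = 1/(-16256 - 803255213/311213955) = 1/(-5059897307693/311213955) = -311213955/5059897307693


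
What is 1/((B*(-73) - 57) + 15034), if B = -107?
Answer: 1/22788 ≈ 4.3883e-5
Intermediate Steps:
1/((B*(-73) - 57) + 15034) = 1/((-107*(-73) - 57) + 15034) = 1/((7811 - 57) + 15034) = 1/(7754 + 15034) = 1/22788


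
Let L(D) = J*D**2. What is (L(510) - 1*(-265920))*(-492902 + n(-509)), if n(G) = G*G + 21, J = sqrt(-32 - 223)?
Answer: -62172096000 - 60811380000*I*sqrt(255) ≈ -6.2172e+10 - 9.7108e+11*I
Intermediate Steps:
J = I*sqrt(255) (J = sqrt(-255) = I*sqrt(255) ≈ 15.969*I)
n(G) = 21 + G**2 (n(G) = G**2 + 21 = 21 + G**2)
L(D) = I*sqrt(255)*D**2 (L(D) = (I*sqrt(255))*D**2 = I*sqrt(255)*D**2)
(L(510) - 1*(-265920))*(-492902 + n(-509)) = (I*sqrt(255)*510**2 - 1*(-265920))*(-492902 + (21 + (-509)**2)) = (I*sqrt(255)*260100 + 265920)*(-492902 + (21 + 259081)) = (260100*I*sqrt(255) + 265920)*(-492902 + 259102) = (265920 + 260100*I*sqrt(255))*(-233800) = -62172096000 - 60811380000*I*sqrt(255)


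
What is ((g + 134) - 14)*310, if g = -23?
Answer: 30070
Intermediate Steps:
((g + 134) - 14)*310 = ((-23 + 134) - 14)*310 = (111 - 14)*310 = 97*310 = 30070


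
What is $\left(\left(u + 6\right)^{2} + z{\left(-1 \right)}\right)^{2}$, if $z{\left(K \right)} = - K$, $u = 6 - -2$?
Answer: $38809$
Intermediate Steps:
$u = 8$ ($u = 6 + 2 = 8$)
$\left(\left(u + 6\right)^{2} + z{\left(-1 \right)}\right)^{2} = \left(\left(8 + 6\right)^{2} - -1\right)^{2} = \left(14^{2} + 1\right)^{2} = \left(196 + 1\right)^{2} = 197^{2} = 38809$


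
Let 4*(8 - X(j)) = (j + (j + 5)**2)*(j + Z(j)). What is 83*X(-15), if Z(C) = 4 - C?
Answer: -6391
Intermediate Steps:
X(j) = 8 - j - (5 + j)**2 (X(j) = 8 - (j + (j + 5)**2)*(j + (4 - j))/4 = 8 - (j + (5 + j)**2)*4/4 = 8 - (4*j + 4*(5 + j)**2)/4 = 8 + (-j - (5 + j)**2) = 8 - j - (5 + j)**2)
83*X(-15) = 83*(-17 - 1*(-15)**2 - 11*(-15)) = 83*(-17 - 1*225 + 165) = 83*(-17 - 225 + 165) = 83*(-77) = -6391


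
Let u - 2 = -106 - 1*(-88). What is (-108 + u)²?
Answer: 15376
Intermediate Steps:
u = -16 (u = 2 + (-106 - 1*(-88)) = 2 + (-106 + 88) = 2 - 18 = -16)
(-108 + u)² = (-108 - 16)² = (-124)² = 15376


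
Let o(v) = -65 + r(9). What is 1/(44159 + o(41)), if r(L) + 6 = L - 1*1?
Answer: 1/44096 ≈ 2.2678e-5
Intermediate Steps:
r(L) = -7 + L (r(L) = -6 + (L - 1*1) = -6 + (L - 1) = -6 + (-1 + L) = -7 + L)
o(v) = -63 (o(v) = -65 + (-7 + 9) = -65 + 2 = -63)
1/(44159 + o(41)) = 1/(44159 - 63) = 1/44096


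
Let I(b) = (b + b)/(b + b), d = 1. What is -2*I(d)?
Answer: -2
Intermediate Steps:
I(b) = 1 (I(b) = (2*b)/((2*b)) = (2*b)*(1/(2*b)) = 1)
-2*I(d) = -2*1 = -2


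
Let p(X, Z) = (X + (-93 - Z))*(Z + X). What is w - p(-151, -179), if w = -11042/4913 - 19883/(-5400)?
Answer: -569034731621/26530200 ≈ -21449.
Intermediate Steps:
w = 38058379/26530200 (w = -11042*1/4913 - 19883*(-1/5400) = -11042/4913 + 19883/5400 = 38058379/26530200 ≈ 1.4345)
p(X, Z) = (X + Z)*(-93 + X - Z) (p(X, Z) = (-93 + X - Z)*(X + Z) = (X + Z)*(-93 + X - Z))
w - p(-151, -179) = 38058379/26530200 - ((-151)² - 1*(-179)² - 93*(-151) - 93*(-179)) = 38058379/26530200 - (22801 - 1*32041 + 14043 + 16647) = 38058379/26530200 - (22801 - 32041 + 14043 + 16647) = 38058379/26530200 - 1*21450 = 38058379/26530200 - 21450 = -569034731621/26530200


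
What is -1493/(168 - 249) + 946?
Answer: 78119/81 ≈ 964.43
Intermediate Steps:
-1493/(168 - 249) + 946 = -1493/(-81) + 946 = -1493*(-1/81) + 946 = 1493/81 + 946 = 78119/81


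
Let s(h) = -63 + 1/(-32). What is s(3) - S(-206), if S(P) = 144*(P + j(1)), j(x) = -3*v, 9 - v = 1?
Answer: 1057823/32 ≈ 33057.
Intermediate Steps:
v = 8 (v = 9 - 1*1 = 9 - 1 = 8)
j(x) = -24 (j(x) = -3*8 = -24)
S(P) = -3456 + 144*P (S(P) = 144*(P - 24) = 144*(-24 + P) = -3456 + 144*P)
s(h) = -2017/32 (s(h) = -63 - 1/32 = -2017/32)
s(3) - S(-206) = -2017/32 - (-3456 + 144*(-206)) = -2017/32 - (-3456 - 29664) = -2017/32 - 1*(-33120) = -2017/32 + 33120 = 1057823/32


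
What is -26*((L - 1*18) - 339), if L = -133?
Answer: 12740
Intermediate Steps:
-26*((L - 1*18) - 339) = -26*((-133 - 1*18) - 339) = -26*((-133 - 18) - 339) = -26*(-151 - 339) = -26*(-490) = 12740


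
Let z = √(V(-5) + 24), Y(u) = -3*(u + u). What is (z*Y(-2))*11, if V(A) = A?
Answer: 132*√19 ≈ 575.38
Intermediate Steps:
Y(u) = -6*u
z = √19 (z = √(-5 + 24) = √19 ≈ 4.3589)
(z*Y(-2))*11 = (√19*(-6*(-2)))*11 = (√19*12)*11 = (12*√19)*11 = 132*√19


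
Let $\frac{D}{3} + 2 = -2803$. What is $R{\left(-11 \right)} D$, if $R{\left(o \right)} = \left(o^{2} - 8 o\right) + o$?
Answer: $-1666170$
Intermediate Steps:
$D = -8415$ ($D = -6 + 3 \left(-2803\right) = -6 - 8409 = -8415$)
$R{\left(o \right)} = o^{2} - 7 o$
$R{\left(-11 \right)} D = - 11 \left(-7 - 11\right) \left(-8415\right) = \left(-11\right) \left(-18\right) \left(-8415\right) = 198 \left(-8415\right) = -1666170$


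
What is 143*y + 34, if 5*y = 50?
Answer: 1464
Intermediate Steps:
y = 10 (y = (1/5)*50 = 10)
143*y + 34 = 143*10 + 34 = 1430 + 34 = 1464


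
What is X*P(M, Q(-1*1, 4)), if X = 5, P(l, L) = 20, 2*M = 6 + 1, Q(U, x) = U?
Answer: 100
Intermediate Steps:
M = 7/2 (M = (6 + 1)/2 = (½)*7 = 7/2 ≈ 3.5000)
X*P(M, Q(-1*1, 4)) = 5*20 = 100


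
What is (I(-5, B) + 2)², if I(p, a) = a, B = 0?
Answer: 4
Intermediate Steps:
(I(-5, B) + 2)² = (0 + 2)² = 2² = 4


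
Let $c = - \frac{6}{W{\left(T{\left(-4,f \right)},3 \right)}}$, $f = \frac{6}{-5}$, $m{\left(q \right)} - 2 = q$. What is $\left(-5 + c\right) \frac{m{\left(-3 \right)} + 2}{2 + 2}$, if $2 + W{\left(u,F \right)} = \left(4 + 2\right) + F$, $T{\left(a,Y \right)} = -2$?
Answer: $- \frac{41}{28} \approx -1.4643$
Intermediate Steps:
$m{\left(q \right)} = 2 + q$
$f = - \frac{6}{5}$ ($f = 6 \left(- \frac{1}{5}\right) = - \frac{6}{5} \approx -1.2$)
$W{\left(u,F \right)} = 4 + F$ ($W{\left(u,F \right)} = -2 + \left(\left(4 + 2\right) + F\right) = -2 + \left(6 + F\right) = 4 + F$)
$c = - \frac{6}{7}$ ($c = - \frac{6}{4 + 3} = - \frac{6}{7} \approx -0.85714$)
$\left(-5 + c\right) \frac{m{\left(-3 \right)} + 2}{2 + 2} = \left(-5 - \frac{6}{7}\right) \frac{\left(2 - 3\right) + 2}{2 + 2} = - \frac{41 \frac{-1 + 2}{4}}{7} = - \frac{41 \cdot 1 \cdot \frac{1}{4}}{7} = \left(- \frac{41}{7}\right) \frac{1}{4} = - \frac{41}{28}$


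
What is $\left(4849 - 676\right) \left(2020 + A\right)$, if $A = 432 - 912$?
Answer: $6426420$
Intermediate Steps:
$A = -480$ ($A = 432 - 912 = -480$)
$\left(4849 - 676\right) \left(2020 + A\right) = \left(4849 - 676\right) \left(2020 - 480\right) = 4173 \cdot 1540 = 6426420$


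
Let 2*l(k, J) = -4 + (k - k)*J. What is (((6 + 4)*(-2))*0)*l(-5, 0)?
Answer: 0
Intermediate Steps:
l(k, J) = -2 (l(k, J) = (-4 + (k - k)*J)/2 = (-4 + 0*J)/2 = (-4 + 0)/2 = (1/2)*(-4) = -2)
(((6 + 4)*(-2))*0)*l(-5, 0) = (((6 + 4)*(-2))*0)*(-2) = ((10*(-2))*0)*(-2) = -20*0*(-2) = 0*(-2) = 0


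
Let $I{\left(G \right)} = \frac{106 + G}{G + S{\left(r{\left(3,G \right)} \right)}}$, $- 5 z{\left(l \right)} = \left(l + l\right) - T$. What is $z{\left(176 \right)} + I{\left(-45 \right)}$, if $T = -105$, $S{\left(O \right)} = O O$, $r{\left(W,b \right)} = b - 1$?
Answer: $- \frac{946142}{10355} \approx -91.371$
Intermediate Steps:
$r{\left(W,b \right)} = -1 + b$ ($r{\left(W,b \right)} = b - 1 = -1 + b$)
$S{\left(O \right)} = O^{2}$
$z{\left(l \right)} = -21 - \frac{2 l}{5}$ ($z{\left(l \right)} = - \frac{\left(l + l\right) - -105}{5} = - \frac{2 l + 105}{5} = - \frac{105 + 2 l}{5} = -21 - \frac{2 l}{5}$)
$I{\left(G \right)} = \frac{106 + G}{G + \left(-1 + G\right)^{2}}$
$z{\left(176 \right)} + I{\left(-45 \right)} = \left(-21 - \frac{352}{5}\right) + \frac{106 - 45}{-45 + \left(-1 - 45\right)^{2}} = \left(-21 - \frac{352}{5}\right) + \frac{1}{-45 + \left(-46\right)^{2}} \cdot 61 = - \frac{457}{5} + \frac{1}{-45 + 2116} \cdot 61 = - \frac{457}{5} + \frac{1}{2071} \cdot 61 = - \frac{457}{5} + \frac{61}{2071} = - \frac{946142}{10355}$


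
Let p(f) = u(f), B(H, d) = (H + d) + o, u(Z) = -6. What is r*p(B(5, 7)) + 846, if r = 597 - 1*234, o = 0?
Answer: -1332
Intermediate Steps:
B(H, d) = H + d (B(H, d) = (H + d) + 0 = H + d)
r = 363 (r = 597 - 234 = 363)
p(f) = -6
r*p(B(5, 7)) + 846 = 363*(-6) + 846 = -2178 + 846 = -1332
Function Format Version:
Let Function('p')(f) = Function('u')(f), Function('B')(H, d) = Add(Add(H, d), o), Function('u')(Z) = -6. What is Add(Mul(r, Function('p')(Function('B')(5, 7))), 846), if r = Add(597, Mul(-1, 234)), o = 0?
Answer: -1332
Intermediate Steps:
Function('B')(H, d) = Add(H, d) (Function('B')(H, d) = Add(Add(H, d), 0) = Add(H, d))
r = 363 (r = Add(597, -234) = 363)
Function('p')(f) = -6
Add(Mul(r, Function('p')(Function('B')(5, 7))), 846) = Add(Mul(363, -6), 846) = Add(-2178, 846) = -1332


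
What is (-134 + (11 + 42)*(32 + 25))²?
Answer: 8334769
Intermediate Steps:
(-134 + (11 + 42)*(32 + 25))² = (-134 + 53*57)² = (-134 + 3021)² = 2887² = 8334769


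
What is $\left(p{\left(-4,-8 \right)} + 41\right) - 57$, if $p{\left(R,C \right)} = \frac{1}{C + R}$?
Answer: $- \frac{193}{12} \approx -16.083$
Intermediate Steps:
$\left(p{\left(-4,-8 \right)} + 41\right) - 57 = \left(\frac{1}{-8 - 4} + 41\right) - 57 = \left(\frac{1}{-12} + 41\right) - 57 = \left(- \frac{1}{12} + 41\right) - 57 = \frac{491}{12} - 57 = - \frac{193}{12}$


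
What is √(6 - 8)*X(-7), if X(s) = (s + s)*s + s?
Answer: 91*I*√2 ≈ 128.69*I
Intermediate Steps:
X(s) = s + 2*s² (X(s) = (2*s)*s + s = 2*s² + s = s + 2*s²)
√(6 - 8)*X(-7) = √(6 - 8)*(-7*(1 + 2*(-7))) = √(-2)*(-7*(1 - 14)) = (I*√2)*(-7*(-13)) = (I*√2)*91 = 91*I*√2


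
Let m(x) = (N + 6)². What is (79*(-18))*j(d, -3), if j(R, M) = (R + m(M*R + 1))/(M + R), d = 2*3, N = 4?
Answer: -50244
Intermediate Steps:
d = 6
m(x) = 100 (m(x) = (4 + 6)² = 10² = 100)
j(R, M) = (100 + R)/(M + R) (j(R, M) = (R + 100)/(M + R) = (100 + R)/(M + R))
(79*(-18))*j(d, -3) = (79*(-18))*((100 + 6)/(-3 + 6)) = -1422*106/3 = -50244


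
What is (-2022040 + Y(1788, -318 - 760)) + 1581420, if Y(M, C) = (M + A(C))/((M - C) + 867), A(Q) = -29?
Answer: -1644832701/3733 ≈ -4.4062e+5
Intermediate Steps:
Y(M, C) = (-29 + M)/(867 + M - C) (Y(M, C) = (M - 29)/((M - C) + 867) = (-29 + M)/(867 + M - C))
(-2022040 + Y(1788, -318 - 760)) + 1581420 = (-2022040 + (-29 + 1788)/(867 + 1788 - (-318 - 760))) + 1581420 = (-2022040 + 1759/(867 + 1788 - 1*(-1078))) + 1581420 = (-2022040 + 1759/(867 + 1788 + 1078)) + 1581420 = (-2022040 + 1759/3733) + 1581420 = -7548273561/3733 + 1581420 = -1644832701/3733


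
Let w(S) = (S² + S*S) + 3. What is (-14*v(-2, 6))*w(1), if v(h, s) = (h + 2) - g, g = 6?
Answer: 420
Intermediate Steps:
v(h, s) = -4 + h (v(h, s) = (h + 2) - 1*6 = (2 + h) - 6 = -4 + h)
w(S) = 3 + 2*S² (w(S) = (S² + S²) + 3 = 2*S² + 3 = 3 + 2*S²)
(-14*v(-2, 6))*w(1) = (-14*(-4 - 2))*(3 + 2*1²) = (-14*(-6))*(3 + 2*1) = 84*(3 + 2) = 84*5 = 420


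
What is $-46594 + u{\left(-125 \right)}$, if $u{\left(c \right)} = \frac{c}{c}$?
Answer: $-46593$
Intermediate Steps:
$u{\left(c \right)} = 1$
$-46594 + u{\left(-125 \right)} = -46594 + 1 = -46593$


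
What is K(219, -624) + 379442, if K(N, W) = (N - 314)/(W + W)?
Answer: 473543711/1248 ≈ 3.7944e+5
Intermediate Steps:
K(N, W) = (-314 + N)/(2*W) (K(N, W) = (-314 + N)/((2*W)) = (-314 + N)*(1/(2*W)) = (-314 + N)/(2*W))
K(219, -624) + 379442 = (½)*(-314 + 219)/(-624) + 379442 = (½)*(-1/624)*(-95) + 379442 = 95/1248 + 379442 = 473543711/1248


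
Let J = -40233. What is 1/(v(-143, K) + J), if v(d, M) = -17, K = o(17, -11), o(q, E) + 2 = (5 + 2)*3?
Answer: -1/40250 ≈ -2.4845e-5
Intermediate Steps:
o(q, E) = 19 (o(q, E) = -2 + (5 + 2)*3 = -2 + 7*3 = -2 + 21 = 19)
K = 19
1/(v(-143, K) + J) = 1/(-17 - 40233) = 1/(-40250) = -1/40250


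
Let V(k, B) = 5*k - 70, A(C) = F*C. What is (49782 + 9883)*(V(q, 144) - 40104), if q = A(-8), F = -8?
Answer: -2377888910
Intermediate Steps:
A(C) = -8*C
q = 64 (q = -8*(-8) = 64)
V(k, B) = -70 + 5*k
(49782 + 9883)*(V(q, 144) - 40104) = (49782 + 9883)*((-70 + 5*64) - 40104) = 59665*((-70 + 320) - 40104) = 59665*(250 - 40104) = 59665*(-39854) = -2377888910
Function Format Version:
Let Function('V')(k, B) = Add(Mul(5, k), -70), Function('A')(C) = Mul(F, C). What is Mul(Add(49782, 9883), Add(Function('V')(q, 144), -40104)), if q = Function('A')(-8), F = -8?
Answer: -2377888910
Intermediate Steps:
Function('A')(C) = Mul(-8, C)
q = 64 (q = Mul(-8, -8) = 64)
Function('V')(k, B) = Add(-70, Mul(5, k))
Mul(Add(49782, 9883), Add(Function('V')(q, 144), -40104)) = Mul(Add(49782, 9883), Add(Add(-70, Mul(5, 64)), -40104)) = Mul(59665, Add(Add(-70, 320), -40104)) = Mul(59665, Add(250, -40104)) = Mul(59665, -39854) = -2377888910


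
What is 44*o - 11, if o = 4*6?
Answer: 1045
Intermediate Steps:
o = 24
44*o - 11 = 44*24 - 11 = 1056 - 11 = 1045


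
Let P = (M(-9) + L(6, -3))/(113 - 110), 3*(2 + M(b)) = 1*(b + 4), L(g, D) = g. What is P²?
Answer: 49/81 ≈ 0.60494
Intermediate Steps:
M(b) = -⅔ + b/3 (M(b) = -2 + (1*(b + 4))/3 = -2 + (1*(4 + b))/3 = -2 + (4 + b)/3 = -2 + (4/3 + b/3) = -⅔ + b/3)
P = 7/9 (P = ((-⅔ + (⅓)*(-9)) + 6)/(113 - 110) = ((-⅔ - 3) + 6)/3 = (-11/3 + 6)*(⅓) = (7/3)*(⅓) = 7/9 ≈ 0.77778)
P² = (7/9)² = 49/81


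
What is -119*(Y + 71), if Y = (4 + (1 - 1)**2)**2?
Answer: -10353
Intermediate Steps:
Y = 16 (Y = (4 + 0**2)**2 = (4 + 0)**2 = 4**2 = 16)
-119*(Y + 71) = -119*(16 + 71) = -119*87 = -10353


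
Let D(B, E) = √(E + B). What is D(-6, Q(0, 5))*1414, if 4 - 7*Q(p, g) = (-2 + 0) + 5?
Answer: 202*I*√287 ≈ 3422.1*I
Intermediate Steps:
Q(p, g) = ⅐ (Q(p, g) = 4/7 - ((-2 + 0) + 5)/7 = 4/7 - (-2 + 5)/7 = 4/7 - ⅐*3 = 4/7 - 3/7 = ⅐)
D(B, E) = √(B + E)
D(-6, Q(0, 5))*1414 = √(-6 + ⅐)*1414 = √(-41/7)*1414 = (I*√287/7)*1414 = 202*I*√287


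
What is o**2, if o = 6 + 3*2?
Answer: 144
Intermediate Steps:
o = 12 (o = 6 + 6 = 12)
o**2 = 12**2 = 144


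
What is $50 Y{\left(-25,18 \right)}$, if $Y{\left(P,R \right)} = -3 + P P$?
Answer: $31100$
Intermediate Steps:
$Y{\left(P,R \right)} = -3 + P^{2}$
$50 Y{\left(-25,18 \right)} = 50 \left(-3 + \left(-25\right)^{2}\right) = 50 \left(-3 + 625\right) = 50 \cdot 622 = 31100$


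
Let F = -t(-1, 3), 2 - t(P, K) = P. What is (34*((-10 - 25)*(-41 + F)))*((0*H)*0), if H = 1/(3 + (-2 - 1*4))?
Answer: 0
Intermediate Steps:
t(P, K) = 2 - P
F = -3 (F = -(2 - 1*(-1)) = -(2 + 1) = -1*3 = -3)
H = -1/3 (H = 1/(3 + (-2 - 4)) = 1/(3 - 6) = 1/(-3) = -1/3 ≈ -0.33333)
(34*((-10 - 25)*(-41 + F)))*((0*H)*0) = (34*((-10 - 25)*(-41 - 3)))*((0*(-1/3))*0) = (34*(-35*(-44)))*(0*0) = (34*1540)*0 = 52360*0 = 0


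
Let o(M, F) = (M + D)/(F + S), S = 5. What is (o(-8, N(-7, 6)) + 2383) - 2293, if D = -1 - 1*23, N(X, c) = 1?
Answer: 254/3 ≈ 84.667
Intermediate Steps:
D = -24 (D = -1 - 23 = -24)
o(M, F) = (-24 + M)/(5 + F) (o(M, F) = (M - 24)/(F + 5) = (-24 + M)/(5 + F))
(o(-8, N(-7, 6)) + 2383) - 2293 = ((-24 - 8)/(5 + 1) + 2383) - 2293 = (-32/6 + 2383) - 2293 = ((1/6)*(-32) + 2383) - 2293 = (-16/3 + 2383) - 2293 = 7133/3 - 2293 = 254/3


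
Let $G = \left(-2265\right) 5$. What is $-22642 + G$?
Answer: $-33967$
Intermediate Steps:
$G = -11325$
$-22642 + G = -22642 - 11325 = -33967$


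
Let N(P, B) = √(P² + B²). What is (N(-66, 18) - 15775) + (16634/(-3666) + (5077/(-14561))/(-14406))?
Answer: -2022414117258377/128166883026 + 6*√130 ≈ -15711.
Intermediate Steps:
N(P, B) = √(B² + P²)
(N(-66, 18) - 15775) + (16634/(-3666) + (5077/(-14561))/(-14406)) = (√(18² + (-66)²) - 15775) + (16634/(-3666) + (5077/(-14561))/(-14406)) = (√(324 + 4356) - 15775) + (16634*(-1/3666) + (5077*(-1/14561))*(-1/14406)) = (√4680 - 15775) + (-8317/1833 - 5077/14561*(-1/14406)) = (6*√130 - 15775) + (-8317/1833 + 5077/209765766) = (-15775 + 6*√130) - 581537523227/128166883026 = -2022414117258377/128166883026 + 6*√130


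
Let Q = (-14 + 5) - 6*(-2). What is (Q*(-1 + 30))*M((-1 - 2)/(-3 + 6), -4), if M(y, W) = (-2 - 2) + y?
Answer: -435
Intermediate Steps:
M(y, W) = -4 + y
Q = 3 (Q = -9 + 12 = 3)
(Q*(-1 + 30))*M((-1 - 2)/(-3 + 6), -4) = (3*(-1 + 30))*(-4 + (-1 - 2)/(-3 + 6)) = (3*29)*(-4 - 3/3) = 87*(-4 - 3*⅓) = 87*(-4 - 1) = 87*(-5) = -435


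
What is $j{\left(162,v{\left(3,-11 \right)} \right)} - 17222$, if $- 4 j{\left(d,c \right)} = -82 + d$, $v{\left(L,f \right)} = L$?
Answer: $-17242$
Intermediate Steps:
$j{\left(d,c \right)} = \frac{41}{2} - \frac{d}{4}$ ($j{\left(d,c \right)} = - \frac{-82 + d}{4} = \frac{41}{2} - \frac{d}{4}$)
$j{\left(162,v{\left(3,-11 \right)} \right)} - 17222 = \left(\frac{41}{2} - \frac{81}{2}\right) - 17222 = -20 - 17222 = -17242$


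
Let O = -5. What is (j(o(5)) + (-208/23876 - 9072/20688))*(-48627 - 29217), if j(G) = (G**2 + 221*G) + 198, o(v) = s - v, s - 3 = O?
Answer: 260433427058532/2572639 ≈ 1.0123e+8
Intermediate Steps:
s = -2 (s = 3 - 5 = -2)
o(v) = -2 - v
j(G) = 198 + G**2 + 221*G
(j(o(5)) + (-208/23876 - 9072/20688))*(-48627 - 29217) = ((198 + (-2 - 1*5)**2 + 221*(-2 - 1*5)) + (-208/23876 - 9072/20688))*(-48627 - 29217) = ((198 + (-2 - 5)**2 + 221*(-2 - 5)) + (-208*1/23876 - 9072*1/20688))*(-77844) = ((198 + (-7)**2 + 221*(-7)) + (-52/5969 - 189/431))*(-77844) = ((198 + 49 - 1547) - 1150553/2572639)*(-77844) = (-1300 - 1150553/2572639)*(-77844) = -3345581253/2572639*(-77844) = 260433427058532/2572639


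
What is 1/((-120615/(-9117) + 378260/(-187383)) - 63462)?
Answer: -189818979/12044163978173 ≈ -1.5760e-5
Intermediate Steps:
1/((-120615/(-9117) + 378260/(-187383)) - 63462) = 1/((-120615*(-1/9117) + 378260*(-1/187383)) - 63462) = 1/((40205/3039 - 378260/187383) - 63462) = 1/(2128067125/189818979 - 63462) = 1/(-12044163978173/189818979) = -189818979/12044163978173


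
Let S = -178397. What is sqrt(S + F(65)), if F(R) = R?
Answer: 2*I*sqrt(44583) ≈ 422.29*I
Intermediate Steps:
sqrt(S + F(65)) = sqrt(-178397 + 65) = sqrt(-178332) = 2*I*sqrt(44583)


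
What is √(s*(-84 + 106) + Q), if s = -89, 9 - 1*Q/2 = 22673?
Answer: 3*I*√5254 ≈ 217.45*I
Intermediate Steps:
Q = -45328 (Q = 18 - 2*22673 = 18 - 45346 = -45328)
√(s*(-84 + 106) + Q) = √(-89*(-84 + 106) - 45328) = √(-89*22 - 45328) = √(-1958 - 45328) = √(-47286) = 3*I*√5254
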